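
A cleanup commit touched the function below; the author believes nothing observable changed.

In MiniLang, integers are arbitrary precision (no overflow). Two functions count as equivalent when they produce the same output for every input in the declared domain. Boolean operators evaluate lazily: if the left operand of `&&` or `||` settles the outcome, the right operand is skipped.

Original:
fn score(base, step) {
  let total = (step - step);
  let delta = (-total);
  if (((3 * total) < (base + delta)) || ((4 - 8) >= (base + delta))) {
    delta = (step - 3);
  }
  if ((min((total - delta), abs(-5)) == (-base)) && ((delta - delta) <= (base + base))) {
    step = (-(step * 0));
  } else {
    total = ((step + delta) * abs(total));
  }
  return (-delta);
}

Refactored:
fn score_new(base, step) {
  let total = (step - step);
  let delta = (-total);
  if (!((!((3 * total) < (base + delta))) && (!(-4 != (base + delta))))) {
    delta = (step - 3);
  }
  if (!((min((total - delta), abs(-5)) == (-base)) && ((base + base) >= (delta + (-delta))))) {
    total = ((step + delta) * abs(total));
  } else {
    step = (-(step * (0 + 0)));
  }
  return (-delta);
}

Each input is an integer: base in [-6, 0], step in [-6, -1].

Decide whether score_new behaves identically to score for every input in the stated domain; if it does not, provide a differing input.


Not equivalent: base=-4, step=-6 separates them (9 vs 0).
score: total := 0 | delta := 0 | (((3 * total) < (base + delta)) || ((4 - 8) >= (base + delta))): true | delta := -9 | ((min((total - delta), abs(-5)) == (-base)) && ((delta - delta) <= (base + base))): false | total := 0 | result 9
score_new: total := 0 | delta := 0 | (!((!((3 * total) < (base + delta))) && (!(-4 != (base + delta))))): false | (!((min((total - delta), abs(-5)) == (-base)) && ((base + base) >= (delta + (-delta))))): true | total := 0 | result 0
verdict: not equivalent; witness: base=-4, step=-6


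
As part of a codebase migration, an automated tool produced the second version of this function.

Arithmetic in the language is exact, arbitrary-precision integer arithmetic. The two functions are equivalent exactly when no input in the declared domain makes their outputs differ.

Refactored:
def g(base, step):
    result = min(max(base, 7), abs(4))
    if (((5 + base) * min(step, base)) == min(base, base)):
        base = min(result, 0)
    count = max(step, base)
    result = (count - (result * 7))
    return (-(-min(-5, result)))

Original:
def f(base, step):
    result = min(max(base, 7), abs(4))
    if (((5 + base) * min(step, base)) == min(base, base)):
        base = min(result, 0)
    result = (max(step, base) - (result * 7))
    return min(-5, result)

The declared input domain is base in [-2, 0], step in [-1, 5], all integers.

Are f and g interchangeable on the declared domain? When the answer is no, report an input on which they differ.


Equivalent — the differences include local variable names differ, plus statement counts differ, yet no declared input distinguishes the two.
Tracing base=-2, step=4: f: result = 4; (((5 + base) * min(step, base)) == min(base, base)) -> false; result = -24; return -24 | g: result = 4; (((5 + base) * min(step, base)) == min(base, base)) -> false; count = 4; result = -24; return -24 — matching result -24.
Every one of the 21 inputs gives matching results.
verdict: equivalent


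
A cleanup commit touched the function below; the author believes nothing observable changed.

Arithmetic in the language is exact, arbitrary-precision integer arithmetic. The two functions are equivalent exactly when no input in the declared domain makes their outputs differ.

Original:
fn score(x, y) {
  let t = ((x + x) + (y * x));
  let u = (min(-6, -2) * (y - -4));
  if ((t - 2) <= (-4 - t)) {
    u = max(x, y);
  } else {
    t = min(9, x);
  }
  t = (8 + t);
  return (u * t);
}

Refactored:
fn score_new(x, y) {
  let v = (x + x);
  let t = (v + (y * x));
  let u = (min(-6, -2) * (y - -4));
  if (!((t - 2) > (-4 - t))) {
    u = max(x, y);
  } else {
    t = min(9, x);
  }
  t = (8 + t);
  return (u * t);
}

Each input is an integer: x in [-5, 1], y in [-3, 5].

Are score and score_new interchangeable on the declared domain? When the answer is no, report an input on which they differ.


Equivalent — the differences include statement counts differ; and comparison usage differs; and boolean connective usage differs; and local variable names differ, yet no declared input distinguishes the two.
One worked example (x=-2, y=3) — score: t=-10, then u=-42, then ((t - 2) <= (-4 - t)) is true, then u=3, then t=-2, then returns -6; score_new: v=-4, then t=-10, then u=-42, then (!((t - 2) > (-4 - t))) is true, then u=3, then t=-2, then returns -6; agreement on -6.
Every one of the 63 inputs gives matching results.
verdict: equivalent


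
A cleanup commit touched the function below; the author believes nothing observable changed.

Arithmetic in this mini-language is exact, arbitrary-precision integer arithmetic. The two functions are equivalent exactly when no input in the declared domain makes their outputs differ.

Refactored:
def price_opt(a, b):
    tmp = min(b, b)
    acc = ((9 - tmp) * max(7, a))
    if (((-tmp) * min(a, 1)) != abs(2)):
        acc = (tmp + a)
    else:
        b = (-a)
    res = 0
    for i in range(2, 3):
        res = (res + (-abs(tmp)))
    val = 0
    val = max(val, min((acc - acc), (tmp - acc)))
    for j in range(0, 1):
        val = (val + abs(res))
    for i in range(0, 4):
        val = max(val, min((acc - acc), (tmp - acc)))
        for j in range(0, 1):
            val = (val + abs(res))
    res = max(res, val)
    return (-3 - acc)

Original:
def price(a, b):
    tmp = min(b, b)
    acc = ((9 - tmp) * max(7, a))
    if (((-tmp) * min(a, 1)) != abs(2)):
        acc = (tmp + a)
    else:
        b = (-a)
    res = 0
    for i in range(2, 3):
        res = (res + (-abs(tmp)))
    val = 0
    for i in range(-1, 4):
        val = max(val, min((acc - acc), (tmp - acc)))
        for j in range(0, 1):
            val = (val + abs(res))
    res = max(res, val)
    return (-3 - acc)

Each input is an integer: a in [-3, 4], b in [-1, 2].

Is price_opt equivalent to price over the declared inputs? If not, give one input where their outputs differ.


Reading the diff, among the changes: loop structure differs, plus min/max/abs usage differs, plus arithmetic usage differs, plus statement counts differ.
As a probe, take a=4, b=0: price runs tmp = 0; acc = 63; (((-tmp) * min(a, 1)) != abs(2)) -> true; acc = 4; res = 0; [i=2]; res = 0; val = 0; [i=-1]; val = 0; [j=0]; val = 0; [i=0]; val = 0; [j=0]; val = 0; [i=1]; val = 0; [j=0]; val = 0; [i=2]; val = 0; [j=0]; val = 0; [i=3]; val = 0; [j=0]; val = 0; res = 0; return -7; price_opt runs tmp = 0; acc = 63; (((-tmp) * min(a, 1)) != abs(2)) -> true; acc = 4; res = 0; [i=2]; res = 0; val = 0; val = 0; [j=0]; val = 0; [i=0]; val = 0; [j=0]; val = 0; [i=1]; val = 0; [j=0]; val = 0; [i=2]; val = 0; [j=0]; val = 0; [i=3]; val = 0; [j=0]; val = 0; res = 0; return -7; both end at -7.
Sweeping the whole domain (32 inputs) finds no disagreement.
verdict: equivalent


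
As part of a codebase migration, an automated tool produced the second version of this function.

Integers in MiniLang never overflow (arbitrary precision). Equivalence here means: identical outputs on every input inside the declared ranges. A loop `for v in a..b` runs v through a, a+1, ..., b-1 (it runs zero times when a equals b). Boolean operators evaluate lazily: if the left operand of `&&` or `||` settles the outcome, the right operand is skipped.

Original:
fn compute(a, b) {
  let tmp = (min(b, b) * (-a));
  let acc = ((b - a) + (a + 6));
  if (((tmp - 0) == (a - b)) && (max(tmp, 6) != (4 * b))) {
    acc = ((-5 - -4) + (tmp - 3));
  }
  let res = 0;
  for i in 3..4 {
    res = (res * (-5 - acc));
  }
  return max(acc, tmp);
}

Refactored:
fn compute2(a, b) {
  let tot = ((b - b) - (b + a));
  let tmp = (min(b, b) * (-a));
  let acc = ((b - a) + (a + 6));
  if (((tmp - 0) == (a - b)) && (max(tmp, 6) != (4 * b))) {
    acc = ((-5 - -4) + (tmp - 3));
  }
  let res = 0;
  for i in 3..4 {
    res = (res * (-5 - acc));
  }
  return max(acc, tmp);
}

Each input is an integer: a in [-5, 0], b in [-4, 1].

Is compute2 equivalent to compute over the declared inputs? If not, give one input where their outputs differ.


Equivalent — the differences include arithmetic usage differs; local variable names differ; statement counts differ, yet no declared input distinguishes the two.
One worked example (a=-5, b=-3) — compute: tmp = -15; acc = 3; (((tmp - 0) == (a - b)) && (max(tmp, 6) != (4 * b))) -> false; res = 0; [i=3]; res = 0; return 3; compute2: tot = 8; tmp = -15; acc = 3; (((tmp - 0) == (a - b)) && (max(tmp, 6) != (4 * b))) -> false; res = 0; [i=3]; res = 0; return 3; agreement on 3.
An exhaustive pass over the 36 declared inputs shows identical outputs.
verdict: equivalent


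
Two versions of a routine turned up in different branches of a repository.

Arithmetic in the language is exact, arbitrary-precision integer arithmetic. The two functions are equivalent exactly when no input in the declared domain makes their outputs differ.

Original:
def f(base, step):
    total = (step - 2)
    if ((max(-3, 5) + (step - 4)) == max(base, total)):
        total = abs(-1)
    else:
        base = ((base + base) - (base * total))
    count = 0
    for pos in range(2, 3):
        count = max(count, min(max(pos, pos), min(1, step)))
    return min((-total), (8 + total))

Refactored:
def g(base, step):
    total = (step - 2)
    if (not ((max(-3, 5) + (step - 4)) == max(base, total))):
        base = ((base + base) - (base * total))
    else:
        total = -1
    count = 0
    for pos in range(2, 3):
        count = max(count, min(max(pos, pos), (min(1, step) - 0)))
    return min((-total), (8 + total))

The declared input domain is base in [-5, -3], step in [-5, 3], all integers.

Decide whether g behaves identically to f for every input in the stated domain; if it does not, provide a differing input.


Run the pair on base=-4, step=-5.
f: total becomes -7; next ((max(-3, 5) + (step - 4)) == max(base, total)) evaluates to true; next total becomes 1; next count becomes 0; next at pos=2:; next count becomes 0; next final value -1
g: total becomes -7; next (not ((max(-3, 5) + (step - 4)) == max(base, total))) evaluates to false; next total becomes -1; next count becomes 0; next at pos=2:; next count becomes 0; next final value 1
-1 against 1: the behavior changed.
verdict: not equivalent; witness: base=-4, step=-5


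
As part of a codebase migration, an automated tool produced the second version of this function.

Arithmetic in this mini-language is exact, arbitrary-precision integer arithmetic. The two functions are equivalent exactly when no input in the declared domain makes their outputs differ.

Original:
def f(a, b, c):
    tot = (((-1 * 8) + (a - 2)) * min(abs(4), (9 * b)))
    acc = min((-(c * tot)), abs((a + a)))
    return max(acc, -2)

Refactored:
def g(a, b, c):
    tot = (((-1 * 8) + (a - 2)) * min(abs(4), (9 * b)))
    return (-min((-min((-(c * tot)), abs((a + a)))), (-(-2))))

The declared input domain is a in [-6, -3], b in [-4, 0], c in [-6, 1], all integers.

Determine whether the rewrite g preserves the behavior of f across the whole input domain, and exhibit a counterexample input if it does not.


Changes here: statement counts differ; local variable names differ; min/max/abs usage differs; the full 160-point sweep finds no disagreement.
verdict: equivalent


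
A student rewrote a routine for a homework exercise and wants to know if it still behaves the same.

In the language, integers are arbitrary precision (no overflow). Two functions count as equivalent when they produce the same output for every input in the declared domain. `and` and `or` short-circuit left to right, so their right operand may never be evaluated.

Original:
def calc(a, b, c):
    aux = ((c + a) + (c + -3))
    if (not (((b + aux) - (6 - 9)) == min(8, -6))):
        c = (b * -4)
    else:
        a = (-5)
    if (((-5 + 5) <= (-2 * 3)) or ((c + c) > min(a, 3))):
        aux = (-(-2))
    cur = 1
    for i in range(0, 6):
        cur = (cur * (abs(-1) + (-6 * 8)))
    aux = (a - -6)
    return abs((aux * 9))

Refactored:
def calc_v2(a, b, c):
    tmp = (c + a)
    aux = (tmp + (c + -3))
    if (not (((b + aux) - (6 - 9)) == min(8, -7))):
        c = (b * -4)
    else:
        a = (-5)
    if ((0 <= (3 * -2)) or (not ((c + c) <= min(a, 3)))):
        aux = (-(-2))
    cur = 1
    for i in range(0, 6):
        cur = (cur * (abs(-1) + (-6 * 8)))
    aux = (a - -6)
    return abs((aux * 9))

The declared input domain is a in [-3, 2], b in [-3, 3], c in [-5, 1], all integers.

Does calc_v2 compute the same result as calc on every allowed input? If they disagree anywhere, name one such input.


The rewrite breaks on a=-3, b=-3, c=0, where the results are 9 and 27.
calc: aux := -6 | (not (((b + aux) - (6 - 9)) == min(8, -6))): false | a := -5 | (((-5 + 5) <= (-2 * 3)) or ((c + c) > min(a, 3))): true | aux := 2 | cur := 1 | iter i=0: | cur := -47 | iter i=1: | cur := 2209 | iter i=2: | cur := -103823 | iter i=3: | cur := 4879681 | iter i=4: | cur := -229345007 | iter i=5: | cur := 10779215329 | aux := 1 | result 9
calc_v2: tmp := -3 | aux := -6 | (not (((b + aux) - (6 - 9)) == min(8, -7))): true | c := 12 | ((0 <= (3 * -2)) or (not ((c + c) <= min(a, 3)))): true | aux := 2 | cur := 1 | iter i=0: | cur := -47 | iter i=1: | cur := 2209 | iter i=2: | cur := -103823 | iter i=3: | cur := 4879681 | iter i=4: | cur := -229345007 | iter i=5: | cur := 10779215329 | aux := 3 | result 27
verdict: not equivalent; witness: a=-3, b=-3, c=0


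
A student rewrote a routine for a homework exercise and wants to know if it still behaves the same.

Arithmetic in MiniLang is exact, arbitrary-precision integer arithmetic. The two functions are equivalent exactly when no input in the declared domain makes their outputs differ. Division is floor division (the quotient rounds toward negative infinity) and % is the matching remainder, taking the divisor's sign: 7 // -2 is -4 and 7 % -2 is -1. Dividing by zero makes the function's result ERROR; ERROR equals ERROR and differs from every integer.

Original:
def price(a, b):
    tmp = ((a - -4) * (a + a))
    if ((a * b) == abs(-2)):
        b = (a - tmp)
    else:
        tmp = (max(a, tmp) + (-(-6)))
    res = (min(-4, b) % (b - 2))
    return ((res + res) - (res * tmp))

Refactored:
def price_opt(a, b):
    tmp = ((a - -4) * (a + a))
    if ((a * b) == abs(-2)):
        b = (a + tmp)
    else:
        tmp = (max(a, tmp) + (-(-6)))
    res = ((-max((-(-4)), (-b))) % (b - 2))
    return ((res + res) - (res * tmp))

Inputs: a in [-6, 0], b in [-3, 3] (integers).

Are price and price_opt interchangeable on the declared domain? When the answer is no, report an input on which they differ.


Try a=-2, b=-1.
price: tmp=-8, then ((a * b) == abs(-2)) is true, then b=6, then res=0, then returns 0
price_opt: tmp=-8, then ((a * b) == abs(-2)) is true, then b=-10, then res=-10, then returns -100
0 and -100 differ, so these are not the same function on this domain.
verdict: not equivalent; witness: a=-2, b=-1


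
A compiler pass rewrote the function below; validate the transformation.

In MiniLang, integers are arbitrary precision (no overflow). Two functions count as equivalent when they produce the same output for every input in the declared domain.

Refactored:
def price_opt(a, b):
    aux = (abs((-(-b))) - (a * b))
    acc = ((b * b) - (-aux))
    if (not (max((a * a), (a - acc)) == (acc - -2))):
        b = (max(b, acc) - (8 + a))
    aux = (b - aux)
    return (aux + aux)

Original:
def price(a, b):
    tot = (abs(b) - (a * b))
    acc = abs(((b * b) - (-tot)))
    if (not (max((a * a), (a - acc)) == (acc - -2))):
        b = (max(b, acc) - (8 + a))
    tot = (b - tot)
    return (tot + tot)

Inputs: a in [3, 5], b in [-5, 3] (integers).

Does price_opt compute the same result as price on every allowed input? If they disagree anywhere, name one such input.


Not equivalent: a=4, b=1 separates them (-14 vs -16).
price: tot becomes -3; next acc becomes 2; next (not (max((a * a), (a - acc)) == (acc - -2))) evaluates to true; next b becomes -10; next tot becomes -7; next final value -14
price_opt: aux becomes -3; next acc becomes -2; next (not (max((a * a), (a - acc)) == (acc - -2))) evaluates to true; next b becomes -11; next aux becomes -8; next final value -16
verdict: not equivalent; witness: a=4, b=1


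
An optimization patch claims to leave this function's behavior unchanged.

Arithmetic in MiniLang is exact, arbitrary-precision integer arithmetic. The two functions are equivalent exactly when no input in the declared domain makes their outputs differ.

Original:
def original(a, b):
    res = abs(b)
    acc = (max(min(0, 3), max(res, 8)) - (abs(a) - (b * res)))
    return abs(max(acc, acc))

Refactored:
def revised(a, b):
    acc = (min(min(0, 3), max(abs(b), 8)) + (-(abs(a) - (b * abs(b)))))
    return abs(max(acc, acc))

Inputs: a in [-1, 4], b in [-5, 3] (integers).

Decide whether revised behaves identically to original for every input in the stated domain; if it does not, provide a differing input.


Take a=-1, b=-5.
original: res := 5 | acc := -18 | result 18
revised: acc := -26 | result 26
18 vs 26 — the two versions disagree here.
verdict: not equivalent; witness: a=-1, b=-5


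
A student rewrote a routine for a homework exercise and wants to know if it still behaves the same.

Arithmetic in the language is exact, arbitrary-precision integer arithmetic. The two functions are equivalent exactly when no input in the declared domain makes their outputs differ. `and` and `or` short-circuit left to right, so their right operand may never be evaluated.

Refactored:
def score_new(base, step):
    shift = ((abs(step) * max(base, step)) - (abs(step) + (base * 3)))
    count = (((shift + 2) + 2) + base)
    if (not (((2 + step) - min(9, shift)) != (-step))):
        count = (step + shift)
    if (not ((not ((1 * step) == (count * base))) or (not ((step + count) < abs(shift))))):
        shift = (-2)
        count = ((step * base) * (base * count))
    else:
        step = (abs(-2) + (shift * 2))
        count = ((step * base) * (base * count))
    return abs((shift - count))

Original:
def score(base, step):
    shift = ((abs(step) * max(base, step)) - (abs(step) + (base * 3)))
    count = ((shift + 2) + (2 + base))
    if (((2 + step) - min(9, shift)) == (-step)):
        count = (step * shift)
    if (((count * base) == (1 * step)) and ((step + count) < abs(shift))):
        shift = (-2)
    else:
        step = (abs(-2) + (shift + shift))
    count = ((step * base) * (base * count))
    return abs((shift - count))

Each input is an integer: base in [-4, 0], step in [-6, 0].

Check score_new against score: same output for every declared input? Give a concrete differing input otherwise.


Input base=-2, step=-4: 954 from score versus 406 from score_new.
verdict: not equivalent; witness: base=-2, step=-4


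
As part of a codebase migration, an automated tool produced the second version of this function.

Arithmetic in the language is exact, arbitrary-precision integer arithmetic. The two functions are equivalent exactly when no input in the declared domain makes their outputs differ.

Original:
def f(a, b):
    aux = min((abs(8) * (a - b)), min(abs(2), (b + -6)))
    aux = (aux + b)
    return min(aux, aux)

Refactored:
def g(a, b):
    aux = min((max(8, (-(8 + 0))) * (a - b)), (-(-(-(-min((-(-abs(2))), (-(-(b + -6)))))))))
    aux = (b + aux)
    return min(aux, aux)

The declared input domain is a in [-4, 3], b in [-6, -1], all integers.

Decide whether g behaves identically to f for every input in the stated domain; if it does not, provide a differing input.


The two are interchangeable: constant usage differs; arithmetic usage differs; min/max/abs usage differs, and every declared input agrees.
As a probe, take a=-1, b=-1: f runs aux = -7; aux = -8; return -8; g runs aux = -7; aux = -8; return -8; both end at -8.
Every one of the 48 inputs gives matching results.
verdict: equivalent


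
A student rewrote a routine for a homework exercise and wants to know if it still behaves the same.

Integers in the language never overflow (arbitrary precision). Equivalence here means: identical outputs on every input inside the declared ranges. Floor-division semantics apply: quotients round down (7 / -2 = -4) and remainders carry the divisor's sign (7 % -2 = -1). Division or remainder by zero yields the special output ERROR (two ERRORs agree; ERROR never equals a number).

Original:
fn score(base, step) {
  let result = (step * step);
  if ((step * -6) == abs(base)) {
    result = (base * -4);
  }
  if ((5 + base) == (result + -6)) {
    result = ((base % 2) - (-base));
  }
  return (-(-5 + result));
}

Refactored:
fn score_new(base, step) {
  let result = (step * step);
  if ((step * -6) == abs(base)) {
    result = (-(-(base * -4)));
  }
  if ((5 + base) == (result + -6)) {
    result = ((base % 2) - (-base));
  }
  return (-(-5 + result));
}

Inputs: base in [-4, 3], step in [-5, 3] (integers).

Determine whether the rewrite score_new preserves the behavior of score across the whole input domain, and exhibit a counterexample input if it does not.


Changes here: same computation, different form; the full 72-point sweep finds no disagreement.
verdict: equivalent


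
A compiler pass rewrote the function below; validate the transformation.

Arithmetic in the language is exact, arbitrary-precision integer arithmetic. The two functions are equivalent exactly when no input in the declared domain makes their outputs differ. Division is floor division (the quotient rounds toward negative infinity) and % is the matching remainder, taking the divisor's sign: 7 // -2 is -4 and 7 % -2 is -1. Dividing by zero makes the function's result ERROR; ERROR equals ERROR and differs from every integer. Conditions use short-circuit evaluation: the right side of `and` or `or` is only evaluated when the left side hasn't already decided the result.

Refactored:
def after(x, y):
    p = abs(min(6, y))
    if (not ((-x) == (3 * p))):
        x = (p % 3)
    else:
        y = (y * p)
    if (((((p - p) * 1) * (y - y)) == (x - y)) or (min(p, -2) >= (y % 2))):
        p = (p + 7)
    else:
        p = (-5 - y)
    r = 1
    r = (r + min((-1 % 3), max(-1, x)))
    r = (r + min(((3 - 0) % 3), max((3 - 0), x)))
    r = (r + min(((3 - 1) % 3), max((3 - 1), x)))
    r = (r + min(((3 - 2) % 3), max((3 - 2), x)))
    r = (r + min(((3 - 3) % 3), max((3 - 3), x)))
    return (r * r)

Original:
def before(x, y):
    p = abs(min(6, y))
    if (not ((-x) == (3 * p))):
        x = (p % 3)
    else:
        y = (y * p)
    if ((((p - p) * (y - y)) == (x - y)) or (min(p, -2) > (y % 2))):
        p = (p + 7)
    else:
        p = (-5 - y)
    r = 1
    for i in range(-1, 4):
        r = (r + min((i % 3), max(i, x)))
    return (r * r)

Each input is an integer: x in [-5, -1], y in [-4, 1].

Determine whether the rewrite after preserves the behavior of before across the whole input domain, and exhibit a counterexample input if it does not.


The edit looks behavioral (`(min(p, -2) > (y % 2))` became `(min(p, -2) >= (y % 2))`), but over these ranges it never changes the outcome; all 30 inputs agree.
verdict: equivalent


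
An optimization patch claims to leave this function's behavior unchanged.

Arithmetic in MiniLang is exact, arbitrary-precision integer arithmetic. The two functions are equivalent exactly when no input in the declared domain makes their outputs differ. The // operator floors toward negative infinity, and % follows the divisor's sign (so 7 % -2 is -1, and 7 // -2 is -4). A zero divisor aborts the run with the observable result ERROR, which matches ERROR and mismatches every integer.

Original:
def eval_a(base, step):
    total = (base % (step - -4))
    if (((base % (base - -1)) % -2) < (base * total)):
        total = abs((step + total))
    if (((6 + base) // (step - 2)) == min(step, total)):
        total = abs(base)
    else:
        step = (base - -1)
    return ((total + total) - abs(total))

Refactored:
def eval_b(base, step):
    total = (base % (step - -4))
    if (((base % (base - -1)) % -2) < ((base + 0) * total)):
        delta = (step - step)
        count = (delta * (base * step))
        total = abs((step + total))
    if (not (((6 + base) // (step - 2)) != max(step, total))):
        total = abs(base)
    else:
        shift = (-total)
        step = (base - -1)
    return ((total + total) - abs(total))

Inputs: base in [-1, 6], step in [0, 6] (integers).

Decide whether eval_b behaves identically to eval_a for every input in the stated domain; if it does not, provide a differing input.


The rewrite breaks on base=2, step=4, where the results are 2 and 6.
eval_a: total := 2 | (((base % (base - -1)) % -2) < (base * total)): true | total := 6 | (((6 + base) // (step - 2)) == min(step, total)): true | total := 2 | result 2
eval_b: total := 2 | (((base % (base - -1)) % -2) < ((base + 0) * total)): true | delta := 0 | count := 0 | total := 6 | (not (((6 + base) // (step - 2)) != max(step, total))): false | shift := -6 | step := 3 | result 6
verdict: not equivalent; witness: base=2, step=4


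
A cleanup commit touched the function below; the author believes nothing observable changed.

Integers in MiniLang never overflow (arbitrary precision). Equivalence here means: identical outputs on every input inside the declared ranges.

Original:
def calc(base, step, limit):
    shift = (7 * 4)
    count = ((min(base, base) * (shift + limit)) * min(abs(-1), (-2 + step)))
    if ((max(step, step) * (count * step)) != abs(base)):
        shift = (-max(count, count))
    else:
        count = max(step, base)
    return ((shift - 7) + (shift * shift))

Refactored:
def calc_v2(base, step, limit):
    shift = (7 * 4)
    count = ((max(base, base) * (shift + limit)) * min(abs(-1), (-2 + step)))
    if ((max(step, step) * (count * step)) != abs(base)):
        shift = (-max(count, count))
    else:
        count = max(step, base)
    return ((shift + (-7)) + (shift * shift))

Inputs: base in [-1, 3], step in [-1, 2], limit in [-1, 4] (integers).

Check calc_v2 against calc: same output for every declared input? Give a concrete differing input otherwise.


Equivalent. The one real change (`min(base, base)` became `max(base, base)`) has no effect anywhere in the declared ranges.
Sweeping the whole domain (120 inputs) finds no disagreement.
One worked example (base=0, step=1, limit=1) — calc: shift = 28; count = 0; ((max(step, step) * (count * step)) != abs(base)) -> false; count = 1; return 805; calc_v2: shift = 28; count = 0; ((max(step, step) * (count * step)) != abs(base)) -> false; count = 1; return 805; agreement on 805.
verdict: equivalent


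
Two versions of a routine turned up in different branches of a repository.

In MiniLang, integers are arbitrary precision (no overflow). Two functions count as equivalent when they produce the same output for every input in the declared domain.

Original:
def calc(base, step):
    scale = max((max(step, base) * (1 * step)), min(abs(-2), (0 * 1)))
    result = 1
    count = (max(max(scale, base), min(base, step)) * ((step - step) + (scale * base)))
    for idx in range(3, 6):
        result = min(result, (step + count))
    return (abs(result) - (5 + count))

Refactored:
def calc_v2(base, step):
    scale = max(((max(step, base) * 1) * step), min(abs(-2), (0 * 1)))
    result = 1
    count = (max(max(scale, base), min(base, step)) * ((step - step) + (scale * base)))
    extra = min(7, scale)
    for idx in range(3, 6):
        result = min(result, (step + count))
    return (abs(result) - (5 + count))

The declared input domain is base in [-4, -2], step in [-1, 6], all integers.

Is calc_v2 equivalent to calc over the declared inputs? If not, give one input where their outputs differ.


The two versions differ — the changes include statement counts differ, and min/max/abs usage differs, and local variable names differ, and constant usage differs.
One worked example (base=-3, step=1) — calc: scale becomes 1; next result becomes 1; next count becomes -3; next at idx=3:; next result becomes -2; next at idx=4:; next result becomes -2; next at idx=5:; next result becomes -2; next final value 0; calc_v2: scale becomes 1; next result becomes 1; next count becomes -3; next extra becomes 1; next at idx=3:; next result becomes -2; next at idx=4:; next result becomes -2; next at idx=5:; next result becomes -2; next final value 0; agreement on 0.
An exhaustive pass over the 24 declared inputs shows identical outputs.
verdict: equivalent


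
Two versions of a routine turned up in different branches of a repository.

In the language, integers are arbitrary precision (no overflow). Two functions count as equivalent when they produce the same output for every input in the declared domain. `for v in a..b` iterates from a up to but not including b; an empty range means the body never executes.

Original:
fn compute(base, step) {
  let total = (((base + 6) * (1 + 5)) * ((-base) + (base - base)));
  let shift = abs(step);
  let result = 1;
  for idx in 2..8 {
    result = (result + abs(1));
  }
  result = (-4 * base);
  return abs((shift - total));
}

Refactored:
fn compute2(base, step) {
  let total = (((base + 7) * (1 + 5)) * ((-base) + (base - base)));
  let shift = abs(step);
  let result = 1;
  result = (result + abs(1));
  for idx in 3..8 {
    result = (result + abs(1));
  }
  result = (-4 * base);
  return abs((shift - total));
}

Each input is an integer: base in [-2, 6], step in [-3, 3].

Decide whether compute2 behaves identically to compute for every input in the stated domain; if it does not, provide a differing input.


On input base=-2, step=-3, compute returns 45 while compute2 returns 57.
verdict: not equivalent; witness: base=-2, step=-3


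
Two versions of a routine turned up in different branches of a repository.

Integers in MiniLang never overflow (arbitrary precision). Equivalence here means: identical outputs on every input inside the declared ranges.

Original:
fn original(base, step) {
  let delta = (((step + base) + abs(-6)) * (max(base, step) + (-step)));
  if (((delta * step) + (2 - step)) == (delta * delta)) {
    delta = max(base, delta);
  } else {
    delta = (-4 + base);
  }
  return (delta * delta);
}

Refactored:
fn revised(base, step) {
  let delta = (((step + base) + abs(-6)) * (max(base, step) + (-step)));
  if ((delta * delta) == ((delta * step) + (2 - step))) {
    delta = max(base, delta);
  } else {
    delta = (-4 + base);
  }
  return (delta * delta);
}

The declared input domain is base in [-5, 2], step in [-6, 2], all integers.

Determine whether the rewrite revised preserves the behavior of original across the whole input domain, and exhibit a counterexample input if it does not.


This is a faithful refactor — same computation, different form, but the computed results match everywhere.
As a probe, take base=0, step=2: original runs delta = 0; (((delta * step) + (2 - step)) == (delta * delta)) -> true; delta = 0; return 0; revised runs delta = 0; ((delta * delta) == ((delta * step) + (2 - step))) -> true; delta = 0; return 0; both end at 0.
Checked all 72 inputs in the declared domain: the outputs agree on every one.
verdict: equivalent


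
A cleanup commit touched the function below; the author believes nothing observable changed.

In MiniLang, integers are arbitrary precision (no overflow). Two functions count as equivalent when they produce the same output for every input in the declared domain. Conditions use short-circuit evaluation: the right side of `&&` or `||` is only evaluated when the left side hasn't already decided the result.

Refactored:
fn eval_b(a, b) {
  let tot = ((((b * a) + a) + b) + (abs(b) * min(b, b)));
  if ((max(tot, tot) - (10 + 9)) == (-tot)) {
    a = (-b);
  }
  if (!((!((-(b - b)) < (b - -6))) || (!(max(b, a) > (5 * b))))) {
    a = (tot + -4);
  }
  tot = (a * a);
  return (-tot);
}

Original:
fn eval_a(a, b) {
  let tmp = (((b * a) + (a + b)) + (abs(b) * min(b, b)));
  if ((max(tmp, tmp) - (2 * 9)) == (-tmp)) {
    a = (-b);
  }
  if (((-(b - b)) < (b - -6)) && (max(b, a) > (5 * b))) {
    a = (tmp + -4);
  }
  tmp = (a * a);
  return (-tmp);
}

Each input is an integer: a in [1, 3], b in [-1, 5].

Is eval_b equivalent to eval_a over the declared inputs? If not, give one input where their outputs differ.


Not equivalent: a=1, b=2 separates them (-4 vs -1).
eval_a: tmp := 9 | ((max(tmp, tmp) - (2 * 9)) == (-tmp)): true | a := -2 | (((-(b - b)) < (b - -6)) && (max(b, a) > (5 * b))): false | tmp := 4 | result -4
eval_b: tot := 9 | ((max(tot, tot) - (10 + 9)) == (-tot)): false | (!((!((-(b - b)) < (b - -6))) || (!(max(b, a) > (5 * b))))): false | tot := 1 | result -1
verdict: not equivalent; witness: a=1, b=2


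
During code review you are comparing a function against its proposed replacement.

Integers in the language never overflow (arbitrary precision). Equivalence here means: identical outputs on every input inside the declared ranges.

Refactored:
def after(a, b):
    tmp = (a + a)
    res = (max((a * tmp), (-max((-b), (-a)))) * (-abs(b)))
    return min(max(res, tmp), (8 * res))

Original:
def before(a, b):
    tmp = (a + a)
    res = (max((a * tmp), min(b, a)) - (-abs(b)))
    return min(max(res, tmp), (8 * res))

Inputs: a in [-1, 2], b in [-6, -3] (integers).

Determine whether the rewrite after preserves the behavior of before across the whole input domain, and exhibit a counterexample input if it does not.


These are not equivalent — on a=-1, b=-6 the outputs split (8 vs -96).
before: tmp := -2 | res := 8 | result 8
after: tmp := -2 | res := -12 | result -96
verdict: not equivalent; witness: a=-1, b=-6


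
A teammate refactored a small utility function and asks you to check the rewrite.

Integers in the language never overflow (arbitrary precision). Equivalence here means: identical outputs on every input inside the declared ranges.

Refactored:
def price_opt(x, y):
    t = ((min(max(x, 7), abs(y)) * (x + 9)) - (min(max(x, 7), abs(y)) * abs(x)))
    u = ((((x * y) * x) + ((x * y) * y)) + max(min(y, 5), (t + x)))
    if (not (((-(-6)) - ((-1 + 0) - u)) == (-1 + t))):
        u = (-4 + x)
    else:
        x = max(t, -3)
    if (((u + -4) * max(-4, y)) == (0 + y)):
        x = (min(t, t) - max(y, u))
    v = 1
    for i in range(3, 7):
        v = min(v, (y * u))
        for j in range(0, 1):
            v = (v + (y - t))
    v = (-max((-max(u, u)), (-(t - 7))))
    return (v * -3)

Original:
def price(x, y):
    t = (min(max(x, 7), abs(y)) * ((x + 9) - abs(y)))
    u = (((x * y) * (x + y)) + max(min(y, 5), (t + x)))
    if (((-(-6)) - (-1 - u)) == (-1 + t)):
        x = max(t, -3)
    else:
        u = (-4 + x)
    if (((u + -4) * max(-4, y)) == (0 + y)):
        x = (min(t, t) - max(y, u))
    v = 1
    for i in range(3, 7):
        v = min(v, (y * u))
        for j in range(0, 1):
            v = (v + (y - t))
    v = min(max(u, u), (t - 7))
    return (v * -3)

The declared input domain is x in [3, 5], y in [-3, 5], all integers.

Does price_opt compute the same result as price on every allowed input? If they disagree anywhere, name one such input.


Evaluate both at x=4, y=-3.
price: t = 30; u = 22; (((-(-6)) - (-1 - u)) == (-1 + t)) -> true; x = 30; (((u + -4) * max(-4, y)) == (0 + y)) -> false; v = 1; [i=3]; v = -66; [j=0]; v = -99; [i=4]; v = -99; [j=0]; v = -132; [i=5]; v = -132; [j=0]; v = -165; [i=6]; v = -165; [j=0]; v = -198; v = 22; return -66
price_opt: t = 27; u = 19; (not (((-(-6)) - ((-1 + 0) - u)) == (-1 + t))) -> false; x = 27; (((u + -4) * max(-4, y)) == (0 + y)) -> false; v = 1; [i=3]; v = -57; [j=0]; v = -87; [i=4]; v = -87; [j=0]; v = -117; [i=5]; v = -117; [j=0]; v = -147; [i=6]; v = -147; [j=0]; v = -177; v = 19; return -57
-66 vs -57 — the two versions disagree here.
verdict: not equivalent; witness: x=4, y=-3


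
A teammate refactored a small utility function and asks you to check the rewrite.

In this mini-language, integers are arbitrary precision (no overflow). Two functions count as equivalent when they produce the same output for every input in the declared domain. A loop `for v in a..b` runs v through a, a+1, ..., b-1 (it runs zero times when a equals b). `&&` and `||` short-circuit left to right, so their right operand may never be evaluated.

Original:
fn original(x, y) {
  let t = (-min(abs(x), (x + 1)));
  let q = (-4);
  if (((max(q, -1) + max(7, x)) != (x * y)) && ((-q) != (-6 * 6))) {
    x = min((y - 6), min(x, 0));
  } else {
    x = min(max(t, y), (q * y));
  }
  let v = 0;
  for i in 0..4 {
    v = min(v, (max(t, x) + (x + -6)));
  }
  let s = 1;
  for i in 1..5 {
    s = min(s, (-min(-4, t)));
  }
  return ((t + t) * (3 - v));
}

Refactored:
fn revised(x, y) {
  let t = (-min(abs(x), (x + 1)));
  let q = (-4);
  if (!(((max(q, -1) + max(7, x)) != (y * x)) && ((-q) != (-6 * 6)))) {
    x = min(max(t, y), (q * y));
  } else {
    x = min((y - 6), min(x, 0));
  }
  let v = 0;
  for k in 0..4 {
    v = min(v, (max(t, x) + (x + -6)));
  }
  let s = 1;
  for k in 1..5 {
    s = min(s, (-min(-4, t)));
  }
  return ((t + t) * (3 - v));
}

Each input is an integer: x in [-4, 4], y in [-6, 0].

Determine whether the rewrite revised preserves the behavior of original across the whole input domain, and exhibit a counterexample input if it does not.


Although local variable names differ; and boolean connective usage differs, 63/63 inputs agree.
verdict: equivalent


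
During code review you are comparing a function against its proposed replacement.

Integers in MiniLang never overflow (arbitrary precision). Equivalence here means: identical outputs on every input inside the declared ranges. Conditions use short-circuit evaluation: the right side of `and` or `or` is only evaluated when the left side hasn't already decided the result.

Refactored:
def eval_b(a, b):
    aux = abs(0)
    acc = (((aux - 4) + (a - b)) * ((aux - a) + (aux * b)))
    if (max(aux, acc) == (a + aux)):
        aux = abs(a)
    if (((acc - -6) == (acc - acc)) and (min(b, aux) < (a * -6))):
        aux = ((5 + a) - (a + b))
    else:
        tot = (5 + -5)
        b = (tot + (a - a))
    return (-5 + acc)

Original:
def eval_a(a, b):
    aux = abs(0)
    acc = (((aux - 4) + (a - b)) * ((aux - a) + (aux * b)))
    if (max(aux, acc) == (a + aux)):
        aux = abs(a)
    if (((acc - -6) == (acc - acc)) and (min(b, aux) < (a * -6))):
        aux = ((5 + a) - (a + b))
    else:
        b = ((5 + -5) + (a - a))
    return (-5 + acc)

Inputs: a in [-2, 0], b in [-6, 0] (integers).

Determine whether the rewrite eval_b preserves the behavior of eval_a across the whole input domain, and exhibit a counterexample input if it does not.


The two versions differ — the changes include local variable names differ, statement counts differ.
Spot check at a=0, b=-1 — eval_a: aux=0, then acc=0, then (max(aux, acc) == (a + aux)) is true, then aux=0, then (((acc - -6) == (acc - acc)) and (min(b, aux) < (a * -6))) is false, then b=0, then returns -5. eval_b: aux=0, then acc=0, then (max(aux, acc) == (a + aux)) is true, then aux=0, then (((acc - -6) == (acc - acc)) and (min(b, aux) < (a * -6))) is false, then tot=0, then b=0, then returns -5. Both give -5.
Every one of the 21 inputs gives matching results.
verdict: equivalent


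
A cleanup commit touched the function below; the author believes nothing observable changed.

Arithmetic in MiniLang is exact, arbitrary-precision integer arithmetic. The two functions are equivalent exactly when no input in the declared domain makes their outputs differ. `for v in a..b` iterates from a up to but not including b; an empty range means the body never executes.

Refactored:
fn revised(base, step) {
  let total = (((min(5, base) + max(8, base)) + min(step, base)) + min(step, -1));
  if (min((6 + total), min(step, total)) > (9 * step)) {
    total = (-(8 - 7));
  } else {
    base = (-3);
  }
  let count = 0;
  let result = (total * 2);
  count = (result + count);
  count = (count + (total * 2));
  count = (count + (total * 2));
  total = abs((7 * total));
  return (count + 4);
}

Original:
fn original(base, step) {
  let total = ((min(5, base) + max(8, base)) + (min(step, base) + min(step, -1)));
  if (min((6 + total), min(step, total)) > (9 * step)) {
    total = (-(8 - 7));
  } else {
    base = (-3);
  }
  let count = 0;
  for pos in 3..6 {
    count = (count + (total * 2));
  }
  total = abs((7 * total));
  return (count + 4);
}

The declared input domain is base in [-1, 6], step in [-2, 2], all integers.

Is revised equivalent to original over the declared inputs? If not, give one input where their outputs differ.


Side by side, the visible changes include: statement counts differ; and constant usage differs; and local variable names differ; and loop structure differs; and arithmetic usage differs.
As a probe, take base=4, step=2: original runs total := 13 | (min((6 + total), min(step, total)) > (9 * step)): false | base := -3 | count := 0 | iter pos=3: | count := 26 | iter pos=4: | count := 52 | iter pos=5: | count := 78 | total := 91 | result 82; revised runs total := 13 | (min((6 + total), min(step, total)) > (9 * step)): false | base := -3 | count := 0 | result := 26 | count := 26 | count := 52 | count := 78 | total := 91 | result 82; both end at 82.
Checked all 40 inputs in the declared domain: the outputs agree on every one.
verdict: equivalent
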